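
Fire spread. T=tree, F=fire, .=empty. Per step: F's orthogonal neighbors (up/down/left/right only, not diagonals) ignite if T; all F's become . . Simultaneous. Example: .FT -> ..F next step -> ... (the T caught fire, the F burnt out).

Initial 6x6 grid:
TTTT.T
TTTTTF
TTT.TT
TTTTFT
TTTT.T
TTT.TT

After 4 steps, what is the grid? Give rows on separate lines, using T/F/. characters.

Step 1: 6 trees catch fire, 2 burn out
  TTTT.F
  TTTTF.
  TTT.FF
  TTTF.F
  TTTT.T
  TTT.TT
Step 2: 4 trees catch fire, 6 burn out
  TTTT..
  TTTF..
  TTT...
  TTF...
  TTTF.F
  TTT.TT
Step 3: 6 trees catch fire, 4 burn out
  TTTF..
  TTF...
  TTF...
  TF....
  TTF...
  TTT.TF
Step 4: 7 trees catch fire, 6 burn out
  TTF...
  TF....
  TF....
  F.....
  TF....
  TTF.F.

TTF...
TF....
TF....
F.....
TF....
TTF.F.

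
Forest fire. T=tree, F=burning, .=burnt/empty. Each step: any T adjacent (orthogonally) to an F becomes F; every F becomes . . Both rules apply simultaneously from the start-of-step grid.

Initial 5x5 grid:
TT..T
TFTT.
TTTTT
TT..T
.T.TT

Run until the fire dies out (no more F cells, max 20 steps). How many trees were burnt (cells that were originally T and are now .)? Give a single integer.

Answer: 16

Derivation:
Step 1: +4 fires, +1 burnt (F count now 4)
Step 2: +5 fires, +4 burnt (F count now 5)
Step 3: +3 fires, +5 burnt (F count now 3)
Step 4: +1 fires, +3 burnt (F count now 1)
Step 5: +1 fires, +1 burnt (F count now 1)
Step 6: +1 fires, +1 burnt (F count now 1)
Step 7: +1 fires, +1 burnt (F count now 1)
Step 8: +0 fires, +1 burnt (F count now 0)
Fire out after step 8
Initially T: 17, now '.': 24
Total burnt (originally-T cells now '.'): 16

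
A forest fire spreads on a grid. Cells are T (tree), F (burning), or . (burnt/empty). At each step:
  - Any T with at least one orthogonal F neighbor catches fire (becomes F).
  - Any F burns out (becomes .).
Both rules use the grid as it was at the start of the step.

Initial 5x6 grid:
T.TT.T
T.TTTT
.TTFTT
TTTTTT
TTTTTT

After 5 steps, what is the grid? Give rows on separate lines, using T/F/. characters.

Step 1: 4 trees catch fire, 1 burn out
  T.TT.T
  T.TFTT
  .TF.FT
  TTTFTT
  TTTTTT
Step 2: 8 trees catch fire, 4 burn out
  T.TF.T
  T.F.FT
  .F...F
  TTF.FT
  TTTFTT
Step 3: 6 trees catch fire, 8 burn out
  T.F..T
  T....F
  ......
  TF...F
  TTF.FT
Step 4: 4 trees catch fire, 6 burn out
  T....F
  T.....
  ......
  F.....
  TF...F
Step 5: 1 trees catch fire, 4 burn out
  T.....
  T.....
  ......
  ......
  F.....

T.....
T.....
......
......
F.....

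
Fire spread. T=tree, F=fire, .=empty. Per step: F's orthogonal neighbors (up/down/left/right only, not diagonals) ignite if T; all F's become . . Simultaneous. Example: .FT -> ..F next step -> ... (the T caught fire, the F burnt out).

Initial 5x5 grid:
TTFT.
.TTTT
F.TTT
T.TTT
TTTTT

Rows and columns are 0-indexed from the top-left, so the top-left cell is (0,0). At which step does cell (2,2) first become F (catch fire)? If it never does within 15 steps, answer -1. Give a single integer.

Step 1: cell (2,2)='T' (+4 fires, +2 burnt)
Step 2: cell (2,2)='F' (+5 fires, +4 burnt)
  -> target ignites at step 2
Step 3: cell (2,2)='.' (+4 fires, +5 burnt)
Step 4: cell (2,2)='.' (+3 fires, +4 burnt)
Step 5: cell (2,2)='.' (+2 fires, +3 burnt)
Step 6: cell (2,2)='.' (+1 fires, +2 burnt)
Step 7: cell (2,2)='.' (+0 fires, +1 burnt)
  fire out at step 7

2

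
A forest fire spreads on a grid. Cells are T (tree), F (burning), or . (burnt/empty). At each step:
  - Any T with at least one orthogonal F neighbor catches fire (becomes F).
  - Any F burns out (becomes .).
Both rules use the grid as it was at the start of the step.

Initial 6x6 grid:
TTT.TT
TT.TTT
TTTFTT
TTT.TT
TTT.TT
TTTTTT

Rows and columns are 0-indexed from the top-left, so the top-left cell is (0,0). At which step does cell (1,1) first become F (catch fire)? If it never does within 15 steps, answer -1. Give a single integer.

Step 1: cell (1,1)='T' (+3 fires, +1 burnt)
Step 2: cell (1,1)='T' (+5 fires, +3 burnt)
Step 3: cell (1,1)='F' (+8 fires, +5 burnt)
  -> target ignites at step 3
Step 4: cell (1,1)='.' (+8 fires, +8 burnt)
Step 5: cell (1,1)='.' (+6 fires, +8 burnt)
Step 6: cell (1,1)='.' (+1 fires, +6 burnt)
Step 7: cell (1,1)='.' (+0 fires, +1 burnt)
  fire out at step 7

3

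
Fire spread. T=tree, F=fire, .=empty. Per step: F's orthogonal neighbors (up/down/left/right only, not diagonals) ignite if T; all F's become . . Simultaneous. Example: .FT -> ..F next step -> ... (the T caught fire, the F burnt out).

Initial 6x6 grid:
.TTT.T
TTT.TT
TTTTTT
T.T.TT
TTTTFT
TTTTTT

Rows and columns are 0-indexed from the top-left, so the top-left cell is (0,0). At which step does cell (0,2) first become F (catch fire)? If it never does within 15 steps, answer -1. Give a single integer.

Step 1: cell (0,2)='T' (+4 fires, +1 burnt)
Step 2: cell (0,2)='T' (+5 fires, +4 burnt)
Step 3: cell (0,2)='T' (+6 fires, +5 burnt)
Step 4: cell (0,2)='T' (+4 fires, +6 burnt)
Step 5: cell (0,2)='T' (+5 fires, +4 burnt)
Step 6: cell (0,2)='F' (+3 fires, +5 burnt)
  -> target ignites at step 6
Step 7: cell (0,2)='.' (+3 fires, +3 burnt)
Step 8: cell (0,2)='.' (+0 fires, +3 burnt)
  fire out at step 8

6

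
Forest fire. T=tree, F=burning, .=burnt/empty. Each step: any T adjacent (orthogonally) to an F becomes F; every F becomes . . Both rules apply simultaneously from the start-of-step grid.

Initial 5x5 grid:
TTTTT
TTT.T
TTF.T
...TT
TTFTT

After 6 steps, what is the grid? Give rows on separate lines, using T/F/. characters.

Step 1: 4 trees catch fire, 2 burn out
  TTTTT
  TTF.T
  TF..T
  ...TT
  TF.FT
Step 2: 6 trees catch fire, 4 burn out
  TTFTT
  TF..T
  F...T
  ...FT
  F...F
Step 3: 4 trees catch fire, 6 burn out
  TF.FT
  F...T
  ....T
  ....F
  .....
Step 4: 3 trees catch fire, 4 burn out
  F...F
  ....T
  ....F
  .....
  .....
Step 5: 1 trees catch fire, 3 burn out
  .....
  ....F
  .....
  .....
  .....
Step 6: 0 trees catch fire, 1 burn out
  .....
  .....
  .....
  .....
  .....

.....
.....
.....
.....
.....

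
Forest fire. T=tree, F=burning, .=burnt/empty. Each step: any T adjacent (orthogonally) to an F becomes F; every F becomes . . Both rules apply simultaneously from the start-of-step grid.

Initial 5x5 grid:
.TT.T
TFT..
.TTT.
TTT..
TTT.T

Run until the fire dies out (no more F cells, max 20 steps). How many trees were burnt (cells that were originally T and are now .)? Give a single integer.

Step 1: +4 fires, +1 burnt (F count now 4)
Step 2: +3 fires, +4 burnt (F count now 3)
Step 3: +4 fires, +3 burnt (F count now 4)
Step 4: +2 fires, +4 burnt (F count now 2)
Step 5: +0 fires, +2 burnt (F count now 0)
Fire out after step 5
Initially T: 15, now '.': 23
Total burnt (originally-T cells now '.'): 13

Answer: 13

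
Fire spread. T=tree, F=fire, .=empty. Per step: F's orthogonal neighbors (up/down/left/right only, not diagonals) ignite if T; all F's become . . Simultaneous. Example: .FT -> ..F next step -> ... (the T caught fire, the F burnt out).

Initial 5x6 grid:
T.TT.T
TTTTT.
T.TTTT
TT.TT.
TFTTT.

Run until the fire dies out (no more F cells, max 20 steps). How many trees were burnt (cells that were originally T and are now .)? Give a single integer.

Answer: 21

Derivation:
Step 1: +3 fires, +1 burnt (F count now 3)
Step 2: +2 fires, +3 burnt (F count now 2)
Step 3: +3 fires, +2 burnt (F count now 3)
Step 4: +3 fires, +3 burnt (F count now 3)
Step 5: +5 fires, +3 burnt (F count now 5)
Step 6: +4 fires, +5 burnt (F count now 4)
Step 7: +1 fires, +4 burnt (F count now 1)
Step 8: +0 fires, +1 burnt (F count now 0)
Fire out after step 8
Initially T: 22, now '.': 29
Total burnt (originally-T cells now '.'): 21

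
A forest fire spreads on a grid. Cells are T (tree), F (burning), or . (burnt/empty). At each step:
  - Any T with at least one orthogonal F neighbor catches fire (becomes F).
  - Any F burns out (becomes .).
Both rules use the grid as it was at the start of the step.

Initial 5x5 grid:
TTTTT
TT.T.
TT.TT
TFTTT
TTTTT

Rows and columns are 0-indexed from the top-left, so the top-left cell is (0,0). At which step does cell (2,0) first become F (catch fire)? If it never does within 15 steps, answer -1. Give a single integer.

Step 1: cell (2,0)='T' (+4 fires, +1 burnt)
Step 2: cell (2,0)='F' (+5 fires, +4 burnt)
  -> target ignites at step 2
Step 3: cell (2,0)='.' (+5 fires, +5 burnt)
Step 4: cell (2,0)='.' (+5 fires, +5 burnt)
Step 5: cell (2,0)='.' (+1 fires, +5 burnt)
Step 6: cell (2,0)='.' (+1 fires, +1 burnt)
Step 7: cell (2,0)='.' (+0 fires, +1 burnt)
  fire out at step 7

2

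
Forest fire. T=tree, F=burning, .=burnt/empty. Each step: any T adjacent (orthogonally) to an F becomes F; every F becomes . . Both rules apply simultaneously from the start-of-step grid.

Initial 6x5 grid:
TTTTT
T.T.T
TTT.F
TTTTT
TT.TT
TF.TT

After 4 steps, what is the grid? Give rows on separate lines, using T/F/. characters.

Step 1: 4 trees catch fire, 2 burn out
  TTTTT
  T.T.F
  TTT..
  TTTTF
  TF.TT
  F..TT
Step 2: 5 trees catch fire, 4 burn out
  TTTTF
  T.T..
  TTT..
  TFTF.
  F..TF
  ...TT
Step 3: 6 trees catch fire, 5 burn out
  TTTF.
  T.T..
  TFT..
  F.F..
  ...F.
  ...TF
Step 4: 4 trees catch fire, 6 burn out
  TTF..
  T.T..
  F.F..
  .....
  .....
  ...F.

TTF..
T.T..
F.F..
.....
.....
...F.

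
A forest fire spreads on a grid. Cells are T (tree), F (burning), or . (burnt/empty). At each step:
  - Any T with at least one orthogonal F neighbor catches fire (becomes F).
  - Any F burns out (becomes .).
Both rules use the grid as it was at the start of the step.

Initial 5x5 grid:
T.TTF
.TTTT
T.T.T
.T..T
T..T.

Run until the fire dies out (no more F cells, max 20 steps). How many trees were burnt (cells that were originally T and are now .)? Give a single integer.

Step 1: +2 fires, +1 burnt (F count now 2)
Step 2: +3 fires, +2 burnt (F count now 3)
Step 3: +2 fires, +3 burnt (F count now 2)
Step 4: +2 fires, +2 burnt (F count now 2)
Step 5: +0 fires, +2 burnt (F count now 0)
Fire out after step 5
Initially T: 14, now '.': 20
Total burnt (originally-T cells now '.'): 9

Answer: 9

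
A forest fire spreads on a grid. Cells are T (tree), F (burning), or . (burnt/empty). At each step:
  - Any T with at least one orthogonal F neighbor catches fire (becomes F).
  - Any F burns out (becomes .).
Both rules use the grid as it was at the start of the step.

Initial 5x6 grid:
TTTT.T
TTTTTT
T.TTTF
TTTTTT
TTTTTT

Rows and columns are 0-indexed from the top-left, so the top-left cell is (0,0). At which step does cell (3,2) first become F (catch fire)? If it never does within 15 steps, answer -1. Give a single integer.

Step 1: cell (3,2)='T' (+3 fires, +1 burnt)
Step 2: cell (3,2)='T' (+5 fires, +3 burnt)
Step 3: cell (3,2)='T' (+4 fires, +5 burnt)
Step 4: cell (3,2)='F' (+4 fires, +4 burnt)
  -> target ignites at step 4
Step 5: cell (3,2)='.' (+4 fires, +4 burnt)
Step 6: cell (3,2)='.' (+4 fires, +4 burnt)
Step 7: cell (3,2)='.' (+3 fires, +4 burnt)
Step 8: cell (3,2)='.' (+0 fires, +3 burnt)
  fire out at step 8

4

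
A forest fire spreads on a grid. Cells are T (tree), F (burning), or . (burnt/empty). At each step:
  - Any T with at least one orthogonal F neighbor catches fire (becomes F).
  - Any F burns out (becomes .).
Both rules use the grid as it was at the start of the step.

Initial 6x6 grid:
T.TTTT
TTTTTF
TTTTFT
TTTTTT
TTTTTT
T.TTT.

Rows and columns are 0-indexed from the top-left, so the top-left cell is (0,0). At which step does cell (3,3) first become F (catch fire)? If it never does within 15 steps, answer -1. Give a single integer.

Step 1: cell (3,3)='T' (+5 fires, +2 burnt)
Step 2: cell (3,3)='F' (+6 fires, +5 burnt)
  -> target ignites at step 2
Step 3: cell (3,3)='.' (+7 fires, +6 burnt)
Step 4: cell (3,3)='.' (+6 fires, +7 burnt)
Step 5: cell (3,3)='.' (+4 fires, +6 burnt)
Step 6: cell (3,3)='.' (+2 fires, +4 burnt)
Step 7: cell (3,3)='.' (+1 fires, +2 burnt)
Step 8: cell (3,3)='.' (+0 fires, +1 burnt)
  fire out at step 8

2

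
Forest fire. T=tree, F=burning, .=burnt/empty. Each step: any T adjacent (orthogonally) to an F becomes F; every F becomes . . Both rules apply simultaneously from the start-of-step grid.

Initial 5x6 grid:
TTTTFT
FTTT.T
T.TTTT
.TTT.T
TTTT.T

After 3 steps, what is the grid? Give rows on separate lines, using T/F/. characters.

Step 1: 5 trees catch fire, 2 burn out
  FTTF.F
  .FTT.T
  F.TTTT
  .TTT.T
  TTTT.T
Step 2: 5 trees catch fire, 5 burn out
  .FF...
  ..FF.F
  ..TTTT
  .TTT.T
  TTTT.T
Step 3: 3 trees catch fire, 5 burn out
  ......
  ......
  ..FFTF
  .TTT.T
  TTTT.T

......
......
..FFTF
.TTT.T
TTTT.T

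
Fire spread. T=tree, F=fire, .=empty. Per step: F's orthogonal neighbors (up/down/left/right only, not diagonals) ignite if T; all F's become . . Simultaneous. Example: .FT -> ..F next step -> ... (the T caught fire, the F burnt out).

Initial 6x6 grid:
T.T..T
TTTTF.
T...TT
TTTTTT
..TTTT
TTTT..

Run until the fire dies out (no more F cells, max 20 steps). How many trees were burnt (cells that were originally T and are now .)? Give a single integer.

Step 1: +2 fires, +1 burnt (F count now 2)
Step 2: +3 fires, +2 burnt (F count now 3)
Step 3: +5 fires, +3 burnt (F count now 5)
Step 4: +4 fires, +5 burnt (F count now 4)
Step 5: +5 fires, +4 burnt (F count now 5)
Step 6: +2 fires, +5 burnt (F count now 2)
Step 7: +1 fires, +2 burnt (F count now 1)
Step 8: +1 fires, +1 burnt (F count now 1)
Step 9: +0 fires, +1 burnt (F count now 0)
Fire out after step 9
Initially T: 24, now '.': 35
Total burnt (originally-T cells now '.'): 23

Answer: 23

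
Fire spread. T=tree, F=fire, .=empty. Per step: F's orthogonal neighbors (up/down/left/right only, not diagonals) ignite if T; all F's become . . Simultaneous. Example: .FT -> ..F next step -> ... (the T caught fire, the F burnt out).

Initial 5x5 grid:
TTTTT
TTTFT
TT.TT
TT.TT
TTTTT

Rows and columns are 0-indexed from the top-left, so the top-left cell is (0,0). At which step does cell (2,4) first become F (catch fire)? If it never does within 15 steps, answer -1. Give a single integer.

Step 1: cell (2,4)='T' (+4 fires, +1 burnt)
Step 2: cell (2,4)='F' (+5 fires, +4 burnt)
  -> target ignites at step 2
Step 3: cell (2,4)='.' (+5 fires, +5 burnt)
Step 4: cell (2,4)='.' (+5 fires, +5 burnt)
Step 5: cell (2,4)='.' (+2 fires, +5 burnt)
Step 6: cell (2,4)='.' (+1 fires, +2 burnt)
Step 7: cell (2,4)='.' (+0 fires, +1 burnt)
  fire out at step 7

2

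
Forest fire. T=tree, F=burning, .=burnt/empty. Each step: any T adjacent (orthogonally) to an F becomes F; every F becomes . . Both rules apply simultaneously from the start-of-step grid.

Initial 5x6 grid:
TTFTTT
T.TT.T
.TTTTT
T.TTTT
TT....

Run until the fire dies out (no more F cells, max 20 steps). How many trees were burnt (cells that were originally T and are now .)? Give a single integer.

Answer: 18

Derivation:
Step 1: +3 fires, +1 burnt (F count now 3)
Step 2: +4 fires, +3 burnt (F count now 4)
Step 3: +5 fires, +4 burnt (F count now 5)
Step 4: +3 fires, +5 burnt (F count now 3)
Step 5: +2 fires, +3 burnt (F count now 2)
Step 6: +1 fires, +2 burnt (F count now 1)
Step 7: +0 fires, +1 burnt (F count now 0)
Fire out after step 7
Initially T: 21, now '.': 27
Total burnt (originally-T cells now '.'): 18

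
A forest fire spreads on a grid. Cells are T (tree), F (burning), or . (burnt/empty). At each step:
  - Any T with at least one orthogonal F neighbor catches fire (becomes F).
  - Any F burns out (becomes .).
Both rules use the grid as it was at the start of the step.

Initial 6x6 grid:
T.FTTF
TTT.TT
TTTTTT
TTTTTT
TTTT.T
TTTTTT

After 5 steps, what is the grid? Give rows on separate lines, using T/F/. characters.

Step 1: 4 trees catch fire, 2 burn out
  T..FF.
  TTF.TF
  TTTTTT
  TTTTTT
  TTTT.T
  TTTTTT
Step 2: 4 trees catch fire, 4 burn out
  T.....
  TF..F.
  TTFTTF
  TTTTTT
  TTTT.T
  TTTTTT
Step 3: 6 trees catch fire, 4 burn out
  T.....
  F.....
  TF.FF.
  TTFTTF
  TTTT.T
  TTTTTT
Step 4: 7 trees catch fire, 6 burn out
  F.....
  ......
  F.....
  TF.FF.
  TTFT.F
  TTTTTT
Step 5: 5 trees catch fire, 7 burn out
  ......
  ......
  ......
  F.....
  TF.F..
  TTFTTF

......
......
......
F.....
TF.F..
TTFTTF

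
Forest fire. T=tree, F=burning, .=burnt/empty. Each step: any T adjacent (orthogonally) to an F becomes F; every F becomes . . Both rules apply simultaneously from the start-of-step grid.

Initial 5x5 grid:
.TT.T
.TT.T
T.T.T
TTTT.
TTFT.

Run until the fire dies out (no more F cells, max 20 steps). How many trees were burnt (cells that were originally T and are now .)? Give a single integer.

Answer: 13

Derivation:
Step 1: +3 fires, +1 burnt (F count now 3)
Step 2: +4 fires, +3 burnt (F count now 4)
Step 3: +2 fires, +4 burnt (F count now 2)
Step 4: +3 fires, +2 burnt (F count now 3)
Step 5: +1 fires, +3 burnt (F count now 1)
Step 6: +0 fires, +1 burnt (F count now 0)
Fire out after step 6
Initially T: 16, now '.': 22
Total burnt (originally-T cells now '.'): 13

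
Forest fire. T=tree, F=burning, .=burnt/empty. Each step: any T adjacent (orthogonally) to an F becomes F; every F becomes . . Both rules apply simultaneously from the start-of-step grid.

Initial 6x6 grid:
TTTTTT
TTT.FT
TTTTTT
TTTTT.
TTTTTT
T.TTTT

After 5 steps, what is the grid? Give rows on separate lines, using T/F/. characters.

Step 1: 3 trees catch fire, 1 burn out
  TTTTFT
  TTT..F
  TTTTFT
  TTTTT.
  TTTTTT
  T.TTTT
Step 2: 5 trees catch fire, 3 burn out
  TTTF.F
  TTT...
  TTTF.F
  TTTTF.
  TTTTTT
  T.TTTT
Step 3: 4 trees catch fire, 5 burn out
  TTF...
  TTT...
  TTF...
  TTTF..
  TTTTFT
  T.TTTT
Step 4: 7 trees catch fire, 4 burn out
  TF....
  TTF...
  TF....
  TTF...
  TTTF.F
  T.TTFT
Step 5: 7 trees catch fire, 7 burn out
  F.....
  TF....
  F.....
  TF....
  TTF...
  T.TF.F

F.....
TF....
F.....
TF....
TTF...
T.TF.F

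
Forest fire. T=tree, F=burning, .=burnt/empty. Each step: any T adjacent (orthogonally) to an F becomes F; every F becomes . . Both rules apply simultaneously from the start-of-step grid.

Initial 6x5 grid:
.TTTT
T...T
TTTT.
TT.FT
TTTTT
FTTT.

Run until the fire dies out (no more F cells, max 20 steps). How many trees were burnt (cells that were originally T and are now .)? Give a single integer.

Step 1: +5 fires, +2 burnt (F count now 5)
Step 2: +7 fires, +5 burnt (F count now 7)
Step 3: +3 fires, +7 burnt (F count now 3)
Step 4: +1 fires, +3 burnt (F count now 1)
Step 5: +0 fires, +1 burnt (F count now 0)
Fire out after step 5
Initially T: 21, now '.': 25
Total burnt (originally-T cells now '.'): 16

Answer: 16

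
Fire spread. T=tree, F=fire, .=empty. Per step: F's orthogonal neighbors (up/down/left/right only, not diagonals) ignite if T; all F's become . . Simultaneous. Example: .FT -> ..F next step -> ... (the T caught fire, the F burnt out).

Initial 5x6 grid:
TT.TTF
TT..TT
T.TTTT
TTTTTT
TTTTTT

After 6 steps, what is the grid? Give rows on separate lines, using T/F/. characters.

Step 1: 2 trees catch fire, 1 burn out
  TT.TF.
  TT..TF
  T.TTTT
  TTTTTT
  TTTTTT
Step 2: 3 trees catch fire, 2 burn out
  TT.F..
  TT..F.
  T.TTTF
  TTTTTT
  TTTTTT
Step 3: 2 trees catch fire, 3 burn out
  TT....
  TT....
  T.TTF.
  TTTTTF
  TTTTTT
Step 4: 3 trees catch fire, 2 burn out
  TT....
  TT....
  T.TF..
  TTTTF.
  TTTTTF
Step 5: 3 trees catch fire, 3 burn out
  TT....
  TT....
  T.F...
  TTTF..
  TTTTF.
Step 6: 2 trees catch fire, 3 burn out
  TT....
  TT....
  T.....
  TTF...
  TTTF..

TT....
TT....
T.....
TTF...
TTTF..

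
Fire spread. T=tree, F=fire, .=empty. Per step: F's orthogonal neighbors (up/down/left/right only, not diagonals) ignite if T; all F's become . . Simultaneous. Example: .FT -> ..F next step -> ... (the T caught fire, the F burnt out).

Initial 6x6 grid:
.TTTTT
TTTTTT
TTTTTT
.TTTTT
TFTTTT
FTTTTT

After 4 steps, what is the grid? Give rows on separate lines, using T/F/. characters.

Step 1: 4 trees catch fire, 2 burn out
  .TTTTT
  TTTTTT
  TTTTTT
  .FTTTT
  F.FTTT
  .FTTTT
Step 2: 4 trees catch fire, 4 burn out
  .TTTTT
  TTTTTT
  TFTTTT
  ..FTTT
  ...FTT
  ..FTTT
Step 3: 6 trees catch fire, 4 burn out
  .TTTTT
  TFTTTT
  F.FTTT
  ...FTT
  ....FT
  ...FTT
Step 4: 7 trees catch fire, 6 burn out
  .FTTTT
  F.FTTT
  ...FTT
  ....FT
  .....F
  ....FT

.FTTTT
F.FTTT
...FTT
....FT
.....F
....FT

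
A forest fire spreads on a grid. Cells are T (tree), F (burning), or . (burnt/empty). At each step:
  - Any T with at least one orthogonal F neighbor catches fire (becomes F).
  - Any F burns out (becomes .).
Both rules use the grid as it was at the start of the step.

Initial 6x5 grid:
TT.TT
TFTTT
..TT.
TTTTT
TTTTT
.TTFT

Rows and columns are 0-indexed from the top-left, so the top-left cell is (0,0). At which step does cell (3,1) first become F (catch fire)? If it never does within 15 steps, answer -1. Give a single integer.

Step 1: cell (3,1)='T' (+6 fires, +2 burnt)
Step 2: cell (3,1)='T' (+7 fires, +6 burnt)
Step 3: cell (3,1)='T' (+6 fires, +7 burnt)
Step 4: cell (3,1)='F' (+3 fires, +6 burnt)
  -> target ignites at step 4
Step 5: cell (3,1)='.' (+1 fires, +3 burnt)
Step 6: cell (3,1)='.' (+0 fires, +1 burnt)
  fire out at step 6

4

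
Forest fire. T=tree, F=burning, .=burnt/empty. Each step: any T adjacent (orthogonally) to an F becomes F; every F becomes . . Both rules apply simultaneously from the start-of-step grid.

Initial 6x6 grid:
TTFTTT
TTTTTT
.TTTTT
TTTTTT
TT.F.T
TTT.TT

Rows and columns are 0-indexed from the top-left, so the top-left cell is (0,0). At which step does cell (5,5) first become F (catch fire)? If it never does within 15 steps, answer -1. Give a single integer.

Step 1: cell (5,5)='T' (+4 fires, +2 burnt)
Step 2: cell (5,5)='T' (+8 fires, +4 burnt)
Step 3: cell (5,5)='T' (+7 fires, +8 burnt)
Step 4: cell (5,5)='T' (+5 fires, +7 burnt)
Step 5: cell (5,5)='F' (+3 fires, +5 burnt)
  -> target ignites at step 5
Step 6: cell (5,5)='.' (+3 fires, +3 burnt)
Step 7: cell (5,5)='.' (+0 fires, +3 burnt)
  fire out at step 7

5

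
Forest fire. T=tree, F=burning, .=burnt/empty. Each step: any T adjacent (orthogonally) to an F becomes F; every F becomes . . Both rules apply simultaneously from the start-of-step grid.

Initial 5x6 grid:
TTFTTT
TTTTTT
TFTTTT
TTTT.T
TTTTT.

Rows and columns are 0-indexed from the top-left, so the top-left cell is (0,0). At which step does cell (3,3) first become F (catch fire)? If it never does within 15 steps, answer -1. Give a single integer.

Step 1: cell (3,3)='T' (+7 fires, +2 burnt)
Step 2: cell (3,3)='T' (+8 fires, +7 burnt)
Step 3: cell (3,3)='F' (+6 fires, +8 burnt)
  -> target ignites at step 3
Step 4: cell (3,3)='.' (+3 fires, +6 burnt)
Step 5: cell (3,3)='.' (+2 fires, +3 burnt)
Step 6: cell (3,3)='.' (+0 fires, +2 burnt)
  fire out at step 6

3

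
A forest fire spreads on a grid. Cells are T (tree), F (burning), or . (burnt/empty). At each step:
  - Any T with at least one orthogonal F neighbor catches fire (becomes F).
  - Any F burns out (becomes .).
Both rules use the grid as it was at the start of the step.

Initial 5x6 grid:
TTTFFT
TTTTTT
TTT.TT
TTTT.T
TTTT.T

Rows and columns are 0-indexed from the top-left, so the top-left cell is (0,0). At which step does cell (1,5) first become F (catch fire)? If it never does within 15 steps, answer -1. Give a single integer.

Step 1: cell (1,5)='T' (+4 fires, +2 burnt)
Step 2: cell (1,5)='F' (+4 fires, +4 burnt)
  -> target ignites at step 2
Step 3: cell (1,5)='.' (+4 fires, +4 burnt)
Step 4: cell (1,5)='.' (+4 fires, +4 burnt)
Step 5: cell (1,5)='.' (+5 fires, +4 burnt)
Step 6: cell (1,5)='.' (+3 fires, +5 burnt)
Step 7: cell (1,5)='.' (+1 fires, +3 burnt)
Step 8: cell (1,5)='.' (+0 fires, +1 burnt)
  fire out at step 8

2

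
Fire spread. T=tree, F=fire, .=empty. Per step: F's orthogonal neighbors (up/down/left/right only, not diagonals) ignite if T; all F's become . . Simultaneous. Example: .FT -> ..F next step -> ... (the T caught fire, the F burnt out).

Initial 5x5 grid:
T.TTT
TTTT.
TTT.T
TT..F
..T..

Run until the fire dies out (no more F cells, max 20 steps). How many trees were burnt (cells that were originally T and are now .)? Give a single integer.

Step 1: +1 fires, +1 burnt (F count now 1)
Step 2: +0 fires, +1 burnt (F count now 0)
Fire out after step 2
Initially T: 15, now '.': 11
Total burnt (originally-T cells now '.'): 1

Answer: 1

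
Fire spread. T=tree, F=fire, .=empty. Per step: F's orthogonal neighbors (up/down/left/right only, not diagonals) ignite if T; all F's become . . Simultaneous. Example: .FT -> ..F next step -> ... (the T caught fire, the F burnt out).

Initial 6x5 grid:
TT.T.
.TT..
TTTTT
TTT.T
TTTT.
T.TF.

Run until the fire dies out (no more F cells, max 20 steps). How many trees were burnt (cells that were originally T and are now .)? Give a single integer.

Step 1: +2 fires, +1 burnt (F count now 2)
Step 2: +1 fires, +2 burnt (F count now 1)
Step 3: +2 fires, +1 burnt (F count now 2)
Step 4: +3 fires, +2 burnt (F count now 3)
Step 5: +5 fires, +3 burnt (F count now 5)
Step 6: +3 fires, +5 burnt (F count now 3)
Step 7: +2 fires, +3 burnt (F count now 2)
Step 8: +1 fires, +2 burnt (F count now 1)
Step 9: +0 fires, +1 burnt (F count now 0)
Fire out after step 9
Initially T: 20, now '.': 29
Total burnt (originally-T cells now '.'): 19

Answer: 19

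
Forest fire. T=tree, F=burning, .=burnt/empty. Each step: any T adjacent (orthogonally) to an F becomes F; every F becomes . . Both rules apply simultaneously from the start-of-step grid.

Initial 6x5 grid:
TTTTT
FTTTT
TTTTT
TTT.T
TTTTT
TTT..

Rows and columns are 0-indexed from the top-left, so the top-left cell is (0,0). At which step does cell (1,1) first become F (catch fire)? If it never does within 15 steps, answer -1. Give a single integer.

Step 1: cell (1,1)='F' (+3 fires, +1 burnt)
  -> target ignites at step 1
Step 2: cell (1,1)='.' (+4 fires, +3 burnt)
Step 3: cell (1,1)='.' (+5 fires, +4 burnt)
Step 4: cell (1,1)='.' (+6 fires, +5 burnt)
Step 5: cell (1,1)='.' (+4 fires, +6 burnt)
Step 6: cell (1,1)='.' (+3 fires, +4 burnt)
Step 7: cell (1,1)='.' (+1 fires, +3 burnt)
Step 8: cell (1,1)='.' (+0 fires, +1 burnt)
  fire out at step 8

1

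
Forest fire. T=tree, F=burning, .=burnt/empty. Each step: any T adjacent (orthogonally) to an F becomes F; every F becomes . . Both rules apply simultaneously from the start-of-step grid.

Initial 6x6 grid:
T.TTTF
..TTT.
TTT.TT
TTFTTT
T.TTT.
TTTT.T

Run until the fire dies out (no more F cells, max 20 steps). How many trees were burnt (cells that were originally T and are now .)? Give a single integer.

Answer: 24

Derivation:
Step 1: +5 fires, +2 burnt (F count now 5)
Step 2: +8 fires, +5 burnt (F count now 8)
Step 3: +9 fires, +8 burnt (F count now 9)
Step 4: +2 fires, +9 burnt (F count now 2)
Step 5: +0 fires, +2 burnt (F count now 0)
Fire out after step 5
Initially T: 26, now '.': 34
Total burnt (originally-T cells now '.'): 24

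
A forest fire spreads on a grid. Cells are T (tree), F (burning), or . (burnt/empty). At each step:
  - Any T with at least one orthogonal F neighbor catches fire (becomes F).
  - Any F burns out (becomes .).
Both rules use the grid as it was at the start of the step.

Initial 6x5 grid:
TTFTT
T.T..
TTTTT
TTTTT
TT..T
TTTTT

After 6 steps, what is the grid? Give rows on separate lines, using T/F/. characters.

Step 1: 3 trees catch fire, 1 burn out
  TF.FT
  T.F..
  TTTTT
  TTTTT
  TT..T
  TTTTT
Step 2: 3 trees catch fire, 3 burn out
  F...F
  T....
  TTFTT
  TTTTT
  TT..T
  TTTTT
Step 3: 4 trees catch fire, 3 burn out
  .....
  F....
  TF.FT
  TTFTT
  TT..T
  TTTTT
Step 4: 4 trees catch fire, 4 burn out
  .....
  .....
  F...F
  TF.FT
  TT..T
  TTTTT
Step 5: 3 trees catch fire, 4 burn out
  .....
  .....
  .....
  F...F
  TF..T
  TTTTT
Step 6: 3 trees catch fire, 3 burn out
  .....
  .....
  .....
  .....
  F...F
  TFTTT

.....
.....
.....
.....
F...F
TFTTT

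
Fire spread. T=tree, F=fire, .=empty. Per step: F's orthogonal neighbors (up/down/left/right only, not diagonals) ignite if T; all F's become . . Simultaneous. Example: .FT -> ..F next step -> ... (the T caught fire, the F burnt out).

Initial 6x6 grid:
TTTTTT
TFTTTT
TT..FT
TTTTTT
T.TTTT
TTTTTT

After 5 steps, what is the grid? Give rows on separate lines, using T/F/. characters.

Step 1: 7 trees catch fire, 2 burn out
  TFTTTT
  F.FTFT
  TF...F
  TTTTFT
  T.TTTT
  TTTTTT
Step 2: 10 trees catch fire, 7 burn out
  F.FTFT
  ...F.F
  F.....
  TFTF.F
  T.TTFT
  TTTTTT
Step 3: 7 trees catch fire, 10 burn out
  ...F.F
  ......
  ......
  F.F...
  T.TF.F
  TTTTFT
Step 4: 4 trees catch fire, 7 burn out
  ......
  ......
  ......
  ......
  F.F...
  TTTF.F
Step 5: 2 trees catch fire, 4 burn out
  ......
  ......
  ......
  ......
  ......
  FTF...

......
......
......
......
......
FTF...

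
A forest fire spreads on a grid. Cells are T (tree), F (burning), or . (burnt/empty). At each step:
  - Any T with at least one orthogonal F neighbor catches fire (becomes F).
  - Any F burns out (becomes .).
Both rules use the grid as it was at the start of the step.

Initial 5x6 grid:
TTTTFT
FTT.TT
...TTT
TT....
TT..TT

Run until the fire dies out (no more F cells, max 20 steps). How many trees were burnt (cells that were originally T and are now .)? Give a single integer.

Step 1: +5 fires, +2 burnt (F count now 5)
Step 2: +5 fires, +5 burnt (F count now 5)
Step 3: +2 fires, +5 burnt (F count now 2)
Step 4: +0 fires, +2 burnt (F count now 0)
Fire out after step 4
Initially T: 18, now '.': 24
Total burnt (originally-T cells now '.'): 12

Answer: 12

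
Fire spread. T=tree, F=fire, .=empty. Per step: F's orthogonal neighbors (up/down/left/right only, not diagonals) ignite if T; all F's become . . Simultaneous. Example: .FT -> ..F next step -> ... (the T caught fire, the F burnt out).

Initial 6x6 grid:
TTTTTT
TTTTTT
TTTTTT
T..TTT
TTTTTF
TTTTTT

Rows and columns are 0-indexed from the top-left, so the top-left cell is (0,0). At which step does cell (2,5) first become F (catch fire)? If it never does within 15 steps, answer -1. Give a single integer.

Step 1: cell (2,5)='T' (+3 fires, +1 burnt)
Step 2: cell (2,5)='F' (+4 fires, +3 burnt)
  -> target ignites at step 2
Step 3: cell (2,5)='.' (+5 fires, +4 burnt)
Step 4: cell (2,5)='.' (+5 fires, +5 burnt)
Step 5: cell (2,5)='.' (+5 fires, +5 burnt)
Step 6: cell (2,5)='.' (+5 fires, +5 burnt)
Step 7: cell (2,5)='.' (+3 fires, +5 burnt)
Step 8: cell (2,5)='.' (+2 fires, +3 burnt)
Step 9: cell (2,5)='.' (+1 fires, +2 burnt)
Step 10: cell (2,5)='.' (+0 fires, +1 burnt)
  fire out at step 10

2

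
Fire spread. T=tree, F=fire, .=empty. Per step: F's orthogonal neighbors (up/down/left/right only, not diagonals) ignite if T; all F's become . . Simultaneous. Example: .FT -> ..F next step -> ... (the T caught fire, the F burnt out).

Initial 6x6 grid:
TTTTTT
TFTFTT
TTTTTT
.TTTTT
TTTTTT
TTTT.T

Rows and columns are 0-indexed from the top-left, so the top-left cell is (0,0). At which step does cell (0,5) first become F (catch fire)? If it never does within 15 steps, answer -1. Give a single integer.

Step 1: cell (0,5)='T' (+7 fires, +2 burnt)
Step 2: cell (0,5)='T' (+9 fires, +7 burnt)
Step 3: cell (0,5)='F' (+6 fires, +9 burnt)
  -> target ignites at step 3
Step 4: cell (0,5)='.' (+6 fires, +6 burnt)
Step 5: cell (0,5)='.' (+3 fires, +6 burnt)
Step 6: cell (0,5)='.' (+1 fires, +3 burnt)
Step 7: cell (0,5)='.' (+0 fires, +1 burnt)
  fire out at step 7

3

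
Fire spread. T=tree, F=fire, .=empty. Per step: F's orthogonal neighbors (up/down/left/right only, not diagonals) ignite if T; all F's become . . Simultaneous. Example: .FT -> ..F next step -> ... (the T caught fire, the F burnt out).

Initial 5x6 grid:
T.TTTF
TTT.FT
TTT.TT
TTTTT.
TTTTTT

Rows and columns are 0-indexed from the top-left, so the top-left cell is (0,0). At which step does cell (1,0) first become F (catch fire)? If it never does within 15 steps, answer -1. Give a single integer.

Step 1: cell (1,0)='T' (+3 fires, +2 burnt)
Step 2: cell (1,0)='T' (+3 fires, +3 burnt)
Step 3: cell (1,0)='T' (+3 fires, +3 burnt)
Step 4: cell (1,0)='T' (+4 fires, +3 burnt)
Step 5: cell (1,0)='T' (+4 fires, +4 burnt)
Step 6: cell (1,0)='F' (+4 fires, +4 burnt)
  -> target ignites at step 6
Step 7: cell (1,0)='.' (+3 fires, +4 burnt)
Step 8: cell (1,0)='.' (+0 fires, +3 burnt)
  fire out at step 8

6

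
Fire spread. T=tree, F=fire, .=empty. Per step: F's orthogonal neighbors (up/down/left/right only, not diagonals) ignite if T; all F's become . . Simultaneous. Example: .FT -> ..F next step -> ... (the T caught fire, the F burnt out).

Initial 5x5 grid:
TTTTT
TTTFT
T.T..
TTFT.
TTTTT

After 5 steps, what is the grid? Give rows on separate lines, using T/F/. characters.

Step 1: 7 trees catch fire, 2 burn out
  TTTFT
  TTF.F
  T.F..
  TF.F.
  TTFTT
Step 2: 6 trees catch fire, 7 burn out
  TTF.F
  TF...
  T....
  F....
  TF.FT
Step 3: 5 trees catch fire, 6 burn out
  TF...
  F....
  F....
  .....
  F...F
Step 4: 1 trees catch fire, 5 burn out
  F....
  .....
  .....
  .....
  .....
Step 5: 0 trees catch fire, 1 burn out
  .....
  .....
  .....
  .....
  .....

.....
.....
.....
.....
.....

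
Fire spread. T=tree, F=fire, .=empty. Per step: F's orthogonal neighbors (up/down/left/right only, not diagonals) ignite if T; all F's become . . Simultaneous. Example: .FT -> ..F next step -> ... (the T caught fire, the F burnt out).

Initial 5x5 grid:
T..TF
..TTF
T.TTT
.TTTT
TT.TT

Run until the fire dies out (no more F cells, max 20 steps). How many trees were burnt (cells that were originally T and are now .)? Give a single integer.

Answer: 14

Derivation:
Step 1: +3 fires, +2 burnt (F count now 3)
Step 2: +3 fires, +3 burnt (F count now 3)
Step 3: +3 fires, +3 burnt (F count now 3)
Step 4: +2 fires, +3 burnt (F count now 2)
Step 5: +1 fires, +2 burnt (F count now 1)
Step 6: +1 fires, +1 burnt (F count now 1)
Step 7: +1 fires, +1 burnt (F count now 1)
Step 8: +0 fires, +1 burnt (F count now 0)
Fire out after step 8
Initially T: 16, now '.': 23
Total burnt (originally-T cells now '.'): 14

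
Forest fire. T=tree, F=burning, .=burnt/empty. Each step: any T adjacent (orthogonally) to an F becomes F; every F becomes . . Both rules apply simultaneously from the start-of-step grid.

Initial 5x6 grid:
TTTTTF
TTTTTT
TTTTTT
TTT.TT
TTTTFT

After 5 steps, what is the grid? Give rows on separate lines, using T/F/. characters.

Step 1: 5 trees catch fire, 2 burn out
  TTTTF.
  TTTTTF
  TTTTTT
  TTT.FT
  TTTF.F
Step 2: 6 trees catch fire, 5 burn out
  TTTF..
  TTTTF.
  TTTTFF
  TTT..F
  TTF...
Step 3: 5 trees catch fire, 6 burn out
  TTF...
  TTTF..
  TTTF..
  TTF...
  TF....
Step 4: 5 trees catch fire, 5 burn out
  TF....
  TTF...
  TTF...
  TF....
  F.....
Step 5: 4 trees catch fire, 5 burn out
  F.....
  TF....
  TF....
  F.....
  ......

F.....
TF....
TF....
F.....
......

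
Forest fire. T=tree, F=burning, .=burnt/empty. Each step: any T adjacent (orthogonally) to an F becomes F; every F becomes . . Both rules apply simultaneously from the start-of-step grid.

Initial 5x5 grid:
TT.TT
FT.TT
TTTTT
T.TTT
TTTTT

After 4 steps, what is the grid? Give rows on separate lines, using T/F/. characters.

Step 1: 3 trees catch fire, 1 burn out
  FT.TT
  .F.TT
  FTTTT
  T.TTT
  TTTTT
Step 2: 3 trees catch fire, 3 burn out
  .F.TT
  ...TT
  .FTTT
  F.TTT
  TTTTT
Step 3: 2 trees catch fire, 3 burn out
  ...TT
  ...TT
  ..FTT
  ..TTT
  FTTTT
Step 4: 3 trees catch fire, 2 burn out
  ...TT
  ...TT
  ...FT
  ..FTT
  .FTTT

...TT
...TT
...FT
..FTT
.FTTT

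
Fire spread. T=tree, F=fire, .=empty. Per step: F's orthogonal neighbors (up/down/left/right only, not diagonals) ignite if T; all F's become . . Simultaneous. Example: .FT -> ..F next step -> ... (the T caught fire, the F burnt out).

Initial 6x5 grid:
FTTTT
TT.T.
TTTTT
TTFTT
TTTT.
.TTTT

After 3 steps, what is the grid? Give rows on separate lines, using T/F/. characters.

Step 1: 6 trees catch fire, 2 burn out
  .FTTT
  FT.T.
  TTFTT
  TF.FT
  TTFT.
  .TTTT
Step 2: 10 trees catch fire, 6 burn out
  ..FTT
  .F.T.
  FF.FT
  F...F
  TF.F.
  .TFTT
Step 3: 6 trees catch fire, 10 burn out
  ...FT
  ...F.
  ....F
  .....
  F....
  .F.FT

...FT
...F.
....F
.....
F....
.F.FT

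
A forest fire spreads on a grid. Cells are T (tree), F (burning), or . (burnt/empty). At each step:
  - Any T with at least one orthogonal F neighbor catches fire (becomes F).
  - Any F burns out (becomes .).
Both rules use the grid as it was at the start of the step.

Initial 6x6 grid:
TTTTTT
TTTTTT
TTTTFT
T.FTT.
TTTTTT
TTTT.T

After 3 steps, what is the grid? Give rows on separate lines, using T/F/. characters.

Step 1: 7 trees catch fire, 2 burn out
  TTTTTT
  TTTTFT
  TTFF.F
  T..FF.
  TTFTTT
  TTTT.T
Step 2: 9 trees catch fire, 7 burn out
  TTTTFT
  TTFF.F
  TF....
  T.....
  TF.FFT
  TTFT.T
Step 3: 9 trees catch fire, 9 burn out
  TTFF.F
  TF....
  F.....
  T.....
  F....F
  TF.F.T

TTFF.F
TF....
F.....
T.....
F....F
TF.F.T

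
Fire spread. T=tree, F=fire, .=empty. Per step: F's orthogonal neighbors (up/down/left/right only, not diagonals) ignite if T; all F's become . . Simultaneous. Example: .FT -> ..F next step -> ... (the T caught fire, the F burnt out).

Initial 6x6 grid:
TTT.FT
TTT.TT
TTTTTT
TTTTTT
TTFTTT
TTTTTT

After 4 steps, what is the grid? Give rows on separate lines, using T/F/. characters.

Step 1: 6 trees catch fire, 2 burn out
  TTT..F
  TTT.FT
  TTTTTT
  TTFTTT
  TF.FTT
  TTFTTT
Step 2: 9 trees catch fire, 6 burn out
  TTT...
  TTT..F
  TTFTFT
  TF.FTT
  F...FT
  TF.FTT
Step 3: 9 trees catch fire, 9 burn out
  TTT...
  TTF...
  TF.F.F
  F...FT
  .....F
  F...FT
Step 4: 5 trees catch fire, 9 burn out
  TTF...
  TF....
  F.....
  .....F
  ......
  .....F

TTF...
TF....
F.....
.....F
......
.....F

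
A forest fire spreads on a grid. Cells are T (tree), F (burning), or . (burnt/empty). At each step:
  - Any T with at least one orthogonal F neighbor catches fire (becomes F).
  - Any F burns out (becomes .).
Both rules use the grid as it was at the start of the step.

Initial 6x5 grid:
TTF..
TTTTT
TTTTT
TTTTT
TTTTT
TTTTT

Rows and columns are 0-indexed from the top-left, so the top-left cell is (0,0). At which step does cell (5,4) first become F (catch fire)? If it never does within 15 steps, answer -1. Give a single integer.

Step 1: cell (5,4)='T' (+2 fires, +1 burnt)
Step 2: cell (5,4)='T' (+4 fires, +2 burnt)
Step 3: cell (5,4)='T' (+5 fires, +4 burnt)
Step 4: cell (5,4)='T' (+5 fires, +5 burnt)
Step 5: cell (5,4)='T' (+5 fires, +5 burnt)
Step 6: cell (5,4)='T' (+4 fires, +5 burnt)
Step 7: cell (5,4)='F' (+2 fires, +4 burnt)
  -> target ignites at step 7
Step 8: cell (5,4)='.' (+0 fires, +2 burnt)
  fire out at step 8

7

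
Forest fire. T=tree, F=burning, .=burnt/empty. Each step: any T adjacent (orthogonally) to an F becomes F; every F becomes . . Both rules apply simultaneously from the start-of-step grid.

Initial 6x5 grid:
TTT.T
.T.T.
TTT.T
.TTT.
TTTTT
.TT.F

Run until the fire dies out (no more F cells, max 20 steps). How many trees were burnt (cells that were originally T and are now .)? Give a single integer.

Answer: 17

Derivation:
Step 1: +1 fires, +1 burnt (F count now 1)
Step 2: +1 fires, +1 burnt (F count now 1)
Step 3: +2 fires, +1 burnt (F count now 2)
Step 4: +3 fires, +2 burnt (F count now 3)
Step 5: +4 fires, +3 burnt (F count now 4)
Step 6: +1 fires, +4 burnt (F count now 1)
Step 7: +2 fires, +1 burnt (F count now 2)
Step 8: +1 fires, +2 burnt (F count now 1)
Step 9: +2 fires, +1 burnt (F count now 2)
Step 10: +0 fires, +2 burnt (F count now 0)
Fire out after step 10
Initially T: 20, now '.': 27
Total burnt (originally-T cells now '.'): 17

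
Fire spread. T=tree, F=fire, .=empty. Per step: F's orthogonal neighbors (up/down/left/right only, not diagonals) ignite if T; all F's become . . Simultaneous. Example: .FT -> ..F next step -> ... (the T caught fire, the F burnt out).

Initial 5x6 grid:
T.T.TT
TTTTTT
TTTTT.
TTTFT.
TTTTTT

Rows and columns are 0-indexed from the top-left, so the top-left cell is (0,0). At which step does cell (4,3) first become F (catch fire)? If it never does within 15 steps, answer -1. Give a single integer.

Step 1: cell (4,3)='F' (+4 fires, +1 burnt)
  -> target ignites at step 1
Step 2: cell (4,3)='.' (+6 fires, +4 burnt)
Step 3: cell (4,3)='.' (+6 fires, +6 burnt)
Step 4: cell (4,3)='.' (+6 fires, +6 burnt)
Step 5: cell (4,3)='.' (+2 fires, +6 burnt)
Step 6: cell (4,3)='.' (+1 fires, +2 burnt)
Step 7: cell (4,3)='.' (+0 fires, +1 burnt)
  fire out at step 7

1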